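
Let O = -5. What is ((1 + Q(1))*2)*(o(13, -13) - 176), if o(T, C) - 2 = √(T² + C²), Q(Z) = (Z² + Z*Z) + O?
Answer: 696 - 52*√2 ≈ 622.46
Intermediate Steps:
Q(Z) = -5 + 2*Z² (Q(Z) = (Z² + Z*Z) - 5 = (Z² + Z²) - 5 = 2*Z² - 5 = -5 + 2*Z²)
o(T, C) = 2 + √(C² + T²) (o(T, C) = 2 + √(T² + C²) = 2 + √(C² + T²))
((1 + Q(1))*2)*(o(13, -13) - 176) = ((1 + (-5 + 2*1²))*2)*((2 + √((-13)² + 13²)) - 176) = ((1 + (-5 + 2*1))*2)*((2 + √(169 + 169)) - 176) = ((1 + (-5 + 2))*2)*((2 + √338) - 176) = ((1 - 3)*2)*((2 + 13*√2) - 176) = (-2*2)*(-174 + 13*√2) = -4*(-174 + 13*√2) = 696 - 52*√2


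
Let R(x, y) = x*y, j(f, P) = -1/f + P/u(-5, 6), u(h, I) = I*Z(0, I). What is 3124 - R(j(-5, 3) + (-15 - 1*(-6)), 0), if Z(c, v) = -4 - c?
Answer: 3124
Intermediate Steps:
u(h, I) = -4*I (u(h, I) = I*(-4 - 1*0) = I*(-4 + 0) = I*(-4) = -4*I)
j(f, P) = -1/f - P/24 (j(f, P) = -1/f + P/((-4*6)) = -1/f + P/(-24) = -1/f + P*(-1/24) = -1/f - P/24)
3124 - R(j(-5, 3) + (-15 - 1*(-6)), 0) = 3124 - ((-1/(-5) - 1/24*3) + (-15 - 1*(-6)))*0 = 3124 - ((-1*(-⅕) - ⅛) + (-15 + 6))*0 = 3124 - ((⅕ - ⅛) - 9)*0 = 3124 - (3/40 - 9)*0 = 3124 - (-357)*0/40 = 3124 - 1*0 = 3124 + 0 = 3124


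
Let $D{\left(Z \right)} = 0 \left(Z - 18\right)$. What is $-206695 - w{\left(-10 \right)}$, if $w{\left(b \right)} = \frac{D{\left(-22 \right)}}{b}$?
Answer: $-206695$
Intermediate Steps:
$D{\left(Z \right)} = 0$ ($D{\left(Z \right)} = 0 \left(-18 + Z\right) = 0$)
$w{\left(b \right)} = 0$ ($w{\left(b \right)} = \frac{0}{b} = 0$)
$-206695 - w{\left(-10 \right)} = -206695 - 0 = -206695 + 0 = -206695$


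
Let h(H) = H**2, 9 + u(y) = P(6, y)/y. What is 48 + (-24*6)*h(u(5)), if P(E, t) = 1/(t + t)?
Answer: -7227636/625 ≈ -11564.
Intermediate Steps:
P(E, t) = 1/(2*t)
u(y) = -9 + 1/(2*y**2) (u(y) = -9 + (1/(2*y))/y = -9 + 1/(2*y**2))
48 + (-24*6)*h(u(5)) = 48 + (-24*6)*(-9 + (1/2)/5**2)**2 = 48 - 144*(-9 + (1/2)*(1/25))**2 = 48 - 144*(-9 + 1/50)**2 = 48 - 144*(-449/50)**2 = 48 - 144*201601/2500 = 48 - 7257636/625 = -7227636/625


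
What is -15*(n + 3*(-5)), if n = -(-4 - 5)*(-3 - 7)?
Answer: 1575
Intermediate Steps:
n = -90 (n = -(-9)*(-10) = -1*90 = -90)
-15*(n + 3*(-5)) = -15*(-90 + 3*(-5)) = -15*(-90 - 15) = -15*(-105) = 1575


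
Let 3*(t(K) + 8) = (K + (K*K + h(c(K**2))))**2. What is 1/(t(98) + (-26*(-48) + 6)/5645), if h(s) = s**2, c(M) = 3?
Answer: 5645/177447748109 ≈ 3.1812e-8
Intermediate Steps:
t(K) = -8 + (9 + K + K**2)**2/3 (t(K) = -8 + (K + (K*K + 3**2))**2/3 = -8 + (K + (K**2 + 9))**2/3 = -8 + (K + (9 + K**2))**2/3 = -8 + (9 + K + K**2)**2/3)
1/(t(98) + (-26*(-48) + 6)/5645) = 1/((-8 + (9 + 98 + 98**2)**2/3) + (-26*(-48) + 6)/5645) = 1/((-8 + (9 + 98 + 9604)**2/3) + (1248 + 6)*(1/5645)) = 1/((-8 + (1/3)*9711**2) + 1254*(1/5645)) = 1/((-8 + (1/3)*94303521) + 1254/5645) = 1/((-8 + 31434507) + 1254/5645) = 1/(31434499 + 1254/5645) = 1/(177447748109/5645) = 5645/177447748109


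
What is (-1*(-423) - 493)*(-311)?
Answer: 21770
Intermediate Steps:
(-1*(-423) - 493)*(-311) = (423 - 493)*(-311) = -70*(-311) = 21770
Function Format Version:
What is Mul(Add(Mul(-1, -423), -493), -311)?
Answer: 21770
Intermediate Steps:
Mul(Add(Mul(-1, -423), -493), -311) = Mul(Add(423, -493), -311) = Mul(-70, -311) = 21770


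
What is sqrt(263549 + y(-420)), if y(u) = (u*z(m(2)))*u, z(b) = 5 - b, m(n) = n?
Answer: sqrt(792749) ≈ 890.36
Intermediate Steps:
y(u) = 3*u**2 (y(u) = (u*(5 - 1*2))*u = (u*(5 - 2))*u = (u*3)*u = (3*u)*u = 3*u**2)
sqrt(263549 + y(-420)) = sqrt(263549 + 3*(-420)**2) = sqrt(263549 + 3*176400) = sqrt(263549 + 529200) = sqrt(792749)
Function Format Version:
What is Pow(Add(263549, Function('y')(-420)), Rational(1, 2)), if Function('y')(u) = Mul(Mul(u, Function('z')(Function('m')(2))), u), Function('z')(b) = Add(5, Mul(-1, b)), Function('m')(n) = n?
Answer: Pow(792749, Rational(1, 2)) ≈ 890.36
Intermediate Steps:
Function('y')(u) = Mul(3, Pow(u, 2)) (Function('y')(u) = Mul(Mul(u, Add(5, Mul(-1, 2))), u) = Mul(Mul(u, Add(5, -2)), u) = Mul(Mul(u, 3), u) = Mul(Mul(3, u), u) = Mul(3, Pow(u, 2)))
Pow(Add(263549, Function('y')(-420)), Rational(1, 2)) = Pow(Add(263549, Mul(3, Pow(-420, 2))), Rational(1, 2)) = Pow(Add(263549, Mul(3, 176400)), Rational(1, 2)) = Pow(Add(263549, 529200), Rational(1, 2)) = Pow(792749, Rational(1, 2))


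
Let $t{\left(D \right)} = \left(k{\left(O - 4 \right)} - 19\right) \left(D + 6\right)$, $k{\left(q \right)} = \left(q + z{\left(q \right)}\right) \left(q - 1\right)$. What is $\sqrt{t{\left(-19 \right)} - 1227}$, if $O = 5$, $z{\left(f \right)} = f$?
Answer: $14 i \sqrt{5} \approx 31.305 i$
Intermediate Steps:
$k{\left(q \right)} = 2 q \left(-1 + q\right)$ ($k{\left(q \right)} = \left(q + q\right) \left(q - 1\right) = 2 q \left(-1 + q\right)$)
$t{\left(D \right)} = -114 - 19 D$ ($t{\left(D \right)} = \left(2 \left(5 - 4\right) \left(-1 + \left(5 - 4\right)\right) - 19\right) \left(D + 6\right) = \left(2 \cdot 1 \left(-1 + 1\right) - 19\right) \left(6 + D\right) = \left(2 \cdot 1 \cdot 0 - 19\right) \left(6 + D\right) = \left(0 - 19\right) \left(6 + D\right) = - 19 \left(6 + D\right) = -114 - 19 D$)
$\sqrt{t{\left(-19 \right)} - 1227} = \sqrt{\left(-114 - -361\right) - 1227} = \sqrt{\left(-114 + 361\right) + \left(-1372 + 145\right)} = \sqrt{247 - 1227} = \sqrt{-980} = 14 i \sqrt{5}$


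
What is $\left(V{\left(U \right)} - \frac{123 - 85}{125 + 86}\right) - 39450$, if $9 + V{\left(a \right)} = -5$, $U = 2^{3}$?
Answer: $- \frac{8326942}{211} \approx -39464.0$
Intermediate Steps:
$U = 8$
$V{\left(a \right)} = -14$ ($V{\left(a \right)} = -9 - 5 = -14$)
$\left(V{\left(U \right)} - \frac{123 - 85}{125 + 86}\right) - 39450 = \left(-14 - \frac{123 - 85}{125 + 86}\right) - 39450 = \left(-14 - \frac{38}{211}\right) - 39450 = - \frac{2992}{211} - 39450 = - \frac{8326942}{211}$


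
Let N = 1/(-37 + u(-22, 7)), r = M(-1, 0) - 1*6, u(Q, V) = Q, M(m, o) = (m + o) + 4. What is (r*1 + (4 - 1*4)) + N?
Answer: -178/59 ≈ -3.0169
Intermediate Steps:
M(m, o) = 4 + m + o
r = -3 (r = (4 - 1 + 0) - 1*6 = 3 - 6 = -3)
N = -1/59 (N = 1/(-37 - 22) = 1/(-59) = -1/59 ≈ -0.016949)
(r*1 + (4 - 1*4)) + N = (-3*1 + (4 - 1*4)) - 1/59 = (-3 + (4 - 4)) - 1/59 = (-3 + 0) - 1/59 = -3 - 1/59 = -178/59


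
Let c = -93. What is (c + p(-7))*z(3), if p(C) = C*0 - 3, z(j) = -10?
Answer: 960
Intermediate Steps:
p(C) = -3 (p(C) = 0 - 3 = -3)
(c + p(-7))*z(3) = (-93 - 3)*(-10) = -96*(-10) = 960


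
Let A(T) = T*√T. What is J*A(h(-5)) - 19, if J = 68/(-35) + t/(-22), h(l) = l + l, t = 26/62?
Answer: -19 + 46831*I*√10/2387 ≈ -19.0 + 62.041*I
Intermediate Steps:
t = 13/31 (t = 26*(1/62) = 13/31 ≈ 0.41935)
h(l) = 2*l
A(T) = T^(3/2)
J = -46831/23870 (J = 68/(-35) + (13/31)/(-22) = 68*(-1/35) + (13/31)*(-1/22) = -68/35 - 13/682 = -46831/23870 ≈ -1.9619)
J*A(h(-5)) - 19 = -46831*(-10*I*√10)/23870 - 19 = -(-46831)*I*√10/2387 - 19 = 46831*I*√10/2387 - 19 = -19 + 46831*I*√10/2387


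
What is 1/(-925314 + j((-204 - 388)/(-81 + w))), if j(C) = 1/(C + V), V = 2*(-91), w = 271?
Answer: -17586/16272572099 ≈ -1.0807e-6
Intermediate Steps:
V = -182
j(C) = 1/(-182 + C) (j(C) = 1/(C - 182) = 1/(-182 + C))
1/(-925314 + j((-204 - 388)/(-81 + w))) = 1/(-925314 + 1/(-182 + (-204 - 388)/(-81 + 271))) = 1/(-925314 + 1/(-182 - 592/190)) = 1/(-925314 + 1/(-182 - 592*1/190)) = 1/(-925314 + 1/(-182 - 296/95)) = 1/(-925314 + 1/(-17586/95)) = 1/(-925314 - 95/17586) = 1/(-16272572099/17586) = -17586/16272572099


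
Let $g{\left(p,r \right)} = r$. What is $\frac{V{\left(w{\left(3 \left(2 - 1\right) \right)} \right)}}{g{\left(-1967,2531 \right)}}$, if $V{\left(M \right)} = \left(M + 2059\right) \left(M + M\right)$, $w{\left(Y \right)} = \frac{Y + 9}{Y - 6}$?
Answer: $- \frac{16440}{2531} \approx -6.4955$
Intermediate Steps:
$w{\left(Y \right)} = \frac{9 + Y}{-6 + Y}$
$V{\left(M \right)} = 2 M \left(2059 + M\right)$ ($V{\left(M \right)} = \left(2059 + M\right) 2 M = 2 M \left(2059 + M\right)$)
$\frac{V{\left(w{\left(3 \left(2 - 1\right) \right)} \right)}}{g{\left(-1967,2531 \right)}} = \frac{2 \frac{9 + 3 \left(2 - 1\right)}{-6 + 3 \left(2 - 1\right)} \left(2059 + \frac{9 + 3 \left(2 - 1\right)}{-6 + 3 \left(2 - 1\right)}\right)}{2531} = 2 \frac{9 + 3 \cdot 1}{-6 + 3 \cdot 1} \left(2059 + \frac{9 + 3 \cdot 1}{-6 + 3 \cdot 1}\right) \frac{1}{2531} = 2 \frac{9 + 3}{-6 + 3} \left(2059 + \frac{9 + 3}{-6 + 3}\right) \frac{1}{2531} = 2 \frac{1}{-3} \cdot 12 \left(2059 + \frac{1}{-3} \cdot 12\right) \frac{1}{2531} = 2 \left(\left(- \frac{1}{3}\right) 12\right) \left(2059 - 4\right) \frac{1}{2531} = 2 \left(-4\right) \left(2059 - 4\right) \frac{1}{2531} = 2 \left(-4\right) 2055 \cdot \frac{1}{2531} = \left(-16440\right) \frac{1}{2531} = - \frac{16440}{2531}$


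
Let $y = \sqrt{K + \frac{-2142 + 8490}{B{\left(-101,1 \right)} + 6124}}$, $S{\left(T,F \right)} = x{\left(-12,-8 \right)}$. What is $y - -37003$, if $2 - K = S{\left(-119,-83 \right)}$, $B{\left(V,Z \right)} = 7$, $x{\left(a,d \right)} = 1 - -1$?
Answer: $37003 + \frac{46 \sqrt{18393}}{6131} \approx 37004.0$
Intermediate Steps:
$x{\left(a,d \right)} = 2$ ($x{\left(a,d \right)} = 1 + 1 = 2$)
$S{\left(T,F \right)} = 2$
$K = 0$ ($K = 2 - 2 = 0$)
$y = \frac{46 \sqrt{18393}}{6131}$ ($y = \sqrt{0 + \frac{-2142 + 8490}{7 + 6124}} = \sqrt{0 + \frac{6348}{6131}} = \sqrt{\frac{6348}{6131}} = \frac{46 \sqrt{18393}}{6131} \approx 1.0175$)
$y - -37003 = \frac{46 \sqrt{18393}}{6131} - -37003 = \frac{46 \sqrt{18393}}{6131} + 37003 = 37003 + \frac{46 \sqrt{18393}}{6131}$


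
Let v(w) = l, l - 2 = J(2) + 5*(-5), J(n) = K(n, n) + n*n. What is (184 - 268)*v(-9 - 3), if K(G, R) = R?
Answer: 1428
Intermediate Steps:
J(n) = n + n² (J(n) = n + n*n = n + n²)
l = -17 (l = 2 + (2*(1 + 2) + 5*(-5)) = 2 + (2*3 - 25) = 2 + (6 - 25) = 2 - 19 = -17)
v(w) = -17
(184 - 268)*v(-9 - 3) = (184 - 268)*(-17) = -84*(-17) = 1428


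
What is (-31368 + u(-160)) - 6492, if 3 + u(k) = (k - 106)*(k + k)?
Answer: 47257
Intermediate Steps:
u(k) = -3 + 2*k*(-106 + k) (u(k) = -3 + (k - 106)*(k + k) = -3 + (-106 + k)*(2*k) = -3 + 2*k*(-106 + k))
(-31368 + u(-160)) - 6492 = (-31368 + (-3 - 212*(-160) + 2*(-160)²)) - 6492 = (-31368 + (-3 + 33920 + 2*25600)) - 6492 = (-31368 + (-3 + 33920 + 51200)) - 6492 = (-31368 + 85117) - 6492 = 53749 - 6492 = 47257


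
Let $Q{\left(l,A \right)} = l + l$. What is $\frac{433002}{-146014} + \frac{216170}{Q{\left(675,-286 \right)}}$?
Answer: $\frac{1548964684}{9855945} \approx 157.16$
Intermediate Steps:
$Q{\left(l,A \right)} = 2 l$
$\frac{433002}{-146014} + \frac{216170}{Q{\left(675,-286 \right)}} = \frac{433002}{-146014} + \frac{216170}{2 \cdot 675} = 433002 \left(- \frac{1}{146014}\right) + \frac{216170}{1350} = - \frac{216501}{73007} + 216170 \cdot \frac{1}{1350} = - \frac{216501}{73007} + \frac{21617}{135} = \frac{1548964684}{9855945}$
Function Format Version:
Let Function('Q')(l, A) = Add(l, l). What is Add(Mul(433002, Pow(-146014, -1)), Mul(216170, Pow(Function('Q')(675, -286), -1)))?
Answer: Rational(1548964684, 9855945) ≈ 157.16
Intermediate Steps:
Function('Q')(l, A) = Mul(2, l)
Add(Mul(433002, Pow(-146014, -1)), Mul(216170, Pow(Function('Q')(675, -286), -1))) = Add(Mul(433002, Pow(-146014, -1)), Mul(216170, Pow(Mul(2, 675), -1))) = Add(Mul(433002, Rational(-1, 146014)), Mul(216170, Pow(1350, -1))) = Add(Rational(-216501, 73007), Mul(216170, Rational(1, 1350))) = Add(Rational(-216501, 73007), Rational(21617, 135)) = Rational(1548964684, 9855945)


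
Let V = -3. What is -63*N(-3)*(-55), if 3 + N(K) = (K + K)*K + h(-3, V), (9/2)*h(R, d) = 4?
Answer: 55055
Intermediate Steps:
h(R, d) = 8/9 (h(R, d) = (2/9)*4 = 8/9)
N(K) = -19/9 + 2*K² (N(K) = -3 + ((K + K)*K + 8/9) = -3 + ((2*K)*K + 8/9) = -3 + (2*K² + 8/9) = -3 + (8/9 + 2*K²) = -19/9 + 2*K²)
-63*N(-3)*(-55) = -63*(-19/9 + 2*(-3)²)*(-55) = -63*(-19/9 + 2*9)*(-55) = -63*(-19/9 + 18)*(-55) = -63*143/9*(-55) = -1001*(-55) = 55055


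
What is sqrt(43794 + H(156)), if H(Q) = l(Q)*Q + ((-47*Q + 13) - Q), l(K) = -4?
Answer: 11*sqrt(295) ≈ 188.93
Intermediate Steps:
H(Q) = 13 - 52*Q (H(Q) = -4*Q + ((-47*Q + 13) - Q) = -4*Q + ((13 - 47*Q) - Q) = -4*Q + (13 - 48*Q) = 13 - 52*Q)
sqrt(43794 + H(156)) = sqrt(43794 + (13 - 52*156)) = sqrt(43794 + (13 - 8112)) = sqrt(43794 - 8099) = sqrt(35695) = 11*sqrt(295)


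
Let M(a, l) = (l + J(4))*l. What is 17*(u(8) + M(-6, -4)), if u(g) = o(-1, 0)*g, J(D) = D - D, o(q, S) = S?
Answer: 272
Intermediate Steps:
J(D) = 0
u(g) = 0 (u(g) = 0*g = 0)
M(a, l) = l**2 (M(a, l) = (l + 0)*l = l*l = l**2)
17*(u(8) + M(-6, -4)) = 17*(0 + (-4)**2) = 17*(0 + 16) = 17*16 = 272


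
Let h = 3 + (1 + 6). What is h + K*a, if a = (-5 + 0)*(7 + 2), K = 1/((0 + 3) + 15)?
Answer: 15/2 ≈ 7.5000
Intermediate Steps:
K = 1/18 (K = 1/(3 + 15) = 1/18 ≈ 0.055556)
a = -45 (a = -5*9 = -45)
h = 10 (h = 3 + 7 = 10)
h + K*a = 10 + (1/18)*(-45) = 10 - 5/2 = 15/2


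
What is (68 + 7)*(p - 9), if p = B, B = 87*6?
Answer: 38475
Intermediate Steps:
B = 522
p = 522
(68 + 7)*(p - 9) = (68 + 7)*(522 - 9) = 75*513 = 38475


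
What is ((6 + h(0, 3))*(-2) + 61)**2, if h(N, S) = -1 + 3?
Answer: 2025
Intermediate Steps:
h(N, S) = 2
((6 + h(0, 3))*(-2) + 61)**2 = ((6 + 2)*(-2) + 61)**2 = (8*(-2) + 61)**2 = (-16 + 61)**2 = 45**2 = 2025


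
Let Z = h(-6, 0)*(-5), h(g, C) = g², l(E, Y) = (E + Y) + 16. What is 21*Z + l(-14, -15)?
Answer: -3793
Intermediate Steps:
l(E, Y) = 16 + E + Y
Z = -180 (Z = (-6)²*(-5) = 36*(-5) = -180)
21*Z + l(-14, -15) = 21*(-180) + (16 - 14 - 15) = -3780 - 13 = -3793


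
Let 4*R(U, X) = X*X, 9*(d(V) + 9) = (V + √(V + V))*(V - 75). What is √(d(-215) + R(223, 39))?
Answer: √(262765 - 1160*I*√430)/6 ≈ 85.524 - 3.9064*I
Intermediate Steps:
d(V) = -9 + (-75 + V)*(V + √2*√V)/9 (d(V) = -9 + ((V + √(V + V))*(V - 75))/9 = -9 + ((V + √(2*V))*(-75 + V))/9 = -9 + ((V + √2*√V)*(-75 + V))/9 = -9 + ((-75 + V)*(V + √2*√V))/9 = -9 + (-75 + V)*(V + √2*√V)/9)
R(U, X) = X²/4 (R(U, X) = (X*X)/4 = X²/4)
√(d(-215) + R(223, 39)) = √((-9 - 25/3*(-215) + (⅑)*(-215)² - 25*√2*√(-215)/3 + √2*(-215)^(3/2)/9) + (¼)*39²) = √((-9 + 5375/3 + (⅑)*46225 - 25*√2*I*√215/3 + √2*(-215*I*√215)/9) + (¼)*1521) = √((-9 + 5375/3 + 46225/9 - 25*I*√430/3 - 215*I*√430/9) + 1521/4) = √((62269/9 - 290*I*√430/9) + 1521/4) = √(262765/36 - 290*I*√430/9)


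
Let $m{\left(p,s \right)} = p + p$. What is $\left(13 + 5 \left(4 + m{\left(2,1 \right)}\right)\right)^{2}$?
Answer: $2809$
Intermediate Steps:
$m{\left(p,s \right)} = 2 p$
$\left(13 + 5 \left(4 + m{\left(2,1 \right)}\right)\right)^{2} = \left(13 + 5 \left(4 + 2 \cdot 2\right)\right)^{2} = \left(13 + 5 \left(4 + 4\right)\right)^{2} = \left(13 + 5 \cdot 8\right)^{2} = \left(13 + 40\right)^{2} = 53^{2} = 2809$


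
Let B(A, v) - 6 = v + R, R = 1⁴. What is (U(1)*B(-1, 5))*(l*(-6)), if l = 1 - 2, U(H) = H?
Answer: 72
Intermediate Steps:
R = 1
l = -1
B(A, v) = 7 + v (B(A, v) = 6 + (v + 1) = 6 + (1 + v) = 7 + v)
(U(1)*B(-1, 5))*(l*(-6)) = (1*(7 + 5))*(-1*(-6)) = (1*12)*6 = 12*6 = 72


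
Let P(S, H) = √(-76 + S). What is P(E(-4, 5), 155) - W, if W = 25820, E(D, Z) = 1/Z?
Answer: -25820 + I*√1895/5 ≈ -25820.0 + 8.7063*I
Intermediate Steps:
P(E(-4, 5), 155) - W = √(-76 + 1/5) - 1*25820 = √(-76 + ⅕) - 25820 = √(-379/5) - 25820 = I*√1895/5 - 25820 = -25820 + I*√1895/5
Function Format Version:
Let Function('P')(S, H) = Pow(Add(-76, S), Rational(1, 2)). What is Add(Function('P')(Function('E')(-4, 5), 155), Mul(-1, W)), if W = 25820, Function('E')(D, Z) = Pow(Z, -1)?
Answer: Add(-25820, Mul(Rational(1, 5), I, Pow(1895, Rational(1, 2)))) ≈ Add(-25820., Mul(8.7063, I))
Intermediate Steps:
Add(Function('P')(Function('E')(-4, 5), 155), Mul(-1, W)) = Add(Pow(Add(-76, Pow(5, -1)), Rational(1, 2)), Mul(-1, 25820)) = Add(Pow(Add(-76, Rational(1, 5)), Rational(1, 2)), -25820) = Add(Pow(Rational(-379, 5), Rational(1, 2)), -25820) = Add(Mul(Rational(1, 5), I, Pow(1895, Rational(1, 2))), -25820) = Add(-25820, Mul(Rational(1, 5), I, Pow(1895, Rational(1, 2))))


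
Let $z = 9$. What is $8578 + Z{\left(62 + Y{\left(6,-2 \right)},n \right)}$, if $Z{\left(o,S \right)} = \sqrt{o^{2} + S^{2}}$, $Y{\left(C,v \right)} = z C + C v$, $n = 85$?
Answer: $8578 + \sqrt{18041} \approx 8712.3$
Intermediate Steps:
$Y{\left(C,v \right)} = 9 C + C v$
$Z{\left(o,S \right)} = \sqrt{S^{2} + o^{2}}$
$8578 + Z{\left(62 + Y{\left(6,-2 \right)},n \right)} = 8578 + \sqrt{85^{2} + \left(62 + 6 \left(9 - 2\right)\right)^{2}} = 8578 + \sqrt{7225 + \left(62 + 6 \cdot 7\right)^{2}} = 8578 + \sqrt{7225 + \left(62 + 42\right)^{2}} = 8578 + \sqrt{7225 + 104^{2}} = 8578 + \sqrt{7225 + 10816} = 8578 + \sqrt{18041}$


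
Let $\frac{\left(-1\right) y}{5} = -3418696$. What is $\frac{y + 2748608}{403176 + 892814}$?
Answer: $\frac{9921044}{647995} \approx 15.31$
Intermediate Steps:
$y = 17093480$ ($y = \left(-5\right) \left(-3418696\right) = 17093480$)
$\frac{y + 2748608}{403176 + 892814} = \frac{17093480 + 2748608}{403176 + 892814} = \frac{19842088}{1295990} = 19842088 \cdot \frac{1}{1295990} = \frac{9921044}{647995}$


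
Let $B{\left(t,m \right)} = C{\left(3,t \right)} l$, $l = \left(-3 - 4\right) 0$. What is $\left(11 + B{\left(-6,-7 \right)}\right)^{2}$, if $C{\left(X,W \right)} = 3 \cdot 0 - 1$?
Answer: $121$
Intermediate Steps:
$l = 0$ ($l = \left(-7\right) 0 = 0$)
$C{\left(X,W \right)} = -1$ ($C{\left(X,W \right)} = 0 - 1 = -1$)
$B{\left(t,m \right)} = 0$ ($B{\left(t,m \right)} = \left(-1\right) 0 = 0$)
$\left(11 + B{\left(-6,-7 \right)}\right)^{2} = \left(11 + 0\right)^{2} = 11^{2} = 121$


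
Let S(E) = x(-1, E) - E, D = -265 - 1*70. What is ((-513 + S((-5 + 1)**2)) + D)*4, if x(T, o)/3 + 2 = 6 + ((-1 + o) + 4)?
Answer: -3180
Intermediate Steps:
x(T, o) = 21 + 3*o (x(T, o) = -6 + 3*(6 + ((-1 + o) + 4)) = -6 + 3*(6 + (3 + o)) = -6 + 3*(9 + o) = -6 + (27 + 3*o) = 21 + 3*o)
D = -335 (D = -265 - 70 = -335)
S(E) = 21 + 2*E (S(E) = (21 + 3*E) - E = 21 + 2*E)
((-513 + S((-5 + 1)**2)) + D)*4 = ((-513 + (21 + 2*(-5 + 1)**2)) - 335)*4 = ((-513 + (21 + 2*(-4)**2)) - 335)*4 = ((-513 + (21 + 2*16)) - 335)*4 = ((-513 + (21 + 32)) - 335)*4 = ((-513 + 53) - 335)*4 = (-460 - 335)*4 = -795*4 = -3180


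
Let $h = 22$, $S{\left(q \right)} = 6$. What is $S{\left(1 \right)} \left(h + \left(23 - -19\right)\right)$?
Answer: $384$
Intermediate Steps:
$S{\left(1 \right)} \left(h + \left(23 - -19\right)\right) = 6 \left(22 + \left(23 - -19\right)\right) = 6 \left(22 + \left(23 + 19\right)\right) = 6 \left(22 + 42\right) = 6 \cdot 64 = 384$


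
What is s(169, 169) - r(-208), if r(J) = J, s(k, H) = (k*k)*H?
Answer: 4827017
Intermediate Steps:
s(k, H) = H*k**2 (s(k, H) = k**2*H = H*k**2)
s(169, 169) - r(-208) = 169*169**2 - 1*(-208) = 169*28561 + 208 = 4826809 + 208 = 4827017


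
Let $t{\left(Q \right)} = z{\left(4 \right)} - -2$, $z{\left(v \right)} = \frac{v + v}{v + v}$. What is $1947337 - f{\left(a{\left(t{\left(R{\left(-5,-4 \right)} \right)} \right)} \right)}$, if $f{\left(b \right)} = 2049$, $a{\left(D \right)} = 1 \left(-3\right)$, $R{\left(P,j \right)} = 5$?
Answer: $1945288$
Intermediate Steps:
$z{\left(v \right)} = 1$ ($z{\left(v \right)} = \frac{2 v}{2 v} = 2 v \frac{1}{2 v} = 1$)
$t{\left(Q \right)} = 3$ ($t{\left(Q \right)} = 1 - -2 = 1 + 2 = 3$)
$a{\left(D \right)} = -3$
$1947337 - f{\left(a{\left(t{\left(R{\left(-5,-4 \right)} \right)} \right)} \right)} = 1947337 - 2049 = 1945288$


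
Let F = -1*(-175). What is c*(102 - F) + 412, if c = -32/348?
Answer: 36428/87 ≈ 418.71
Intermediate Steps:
F = 175
c = -8/87 (c = -32*1/348 = -8/87 ≈ -0.091954)
c*(102 - F) + 412 = -8*(102 - 1*175)/87 + 412 = -8*(102 - 175)/87 + 412 = -8/87*(-73) + 412 = 584/87 + 412 = 36428/87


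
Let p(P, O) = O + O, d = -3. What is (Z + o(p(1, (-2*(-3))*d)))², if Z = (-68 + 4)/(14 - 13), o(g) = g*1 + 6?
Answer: 8836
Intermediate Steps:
p(P, O) = 2*O
o(g) = 6 + g (o(g) = g + 6 = 6 + g)
Z = -64 (Z = -64/1 = -64*1 = -64)
(Z + o(p(1, (-2*(-3))*d)))² = (-64 + (6 + 2*(-2*(-3)*(-3))))² = (-64 + (6 + 2*(6*(-3))))² = (-64 + (6 + 2*(-18)))² = (-64 + (6 - 36))² = (-64 - 30)² = (-94)² = 8836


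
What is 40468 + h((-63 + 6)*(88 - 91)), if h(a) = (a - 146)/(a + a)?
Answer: 13840081/342 ≈ 40468.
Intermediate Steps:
h(a) = (-146 + a)/(2*a) (h(a) = (-146 + a)/((2*a)) = (-146 + a)*(1/(2*a)) = (-146 + a)/(2*a))
40468 + h((-63 + 6)*(88 - 91)) = 40468 + (-146 + (-63 + 6)*(88 - 91))/(2*(((-63 + 6)*(88 - 91)))) = 40468 + (-146 - 57*(-3))/(2*((-57*(-3)))) = 40468 + (1/2)*(-146 + 171)/171 = 40468 + (1/2)*(1/171)*25 = 40468 + 25/342 = 13840081/342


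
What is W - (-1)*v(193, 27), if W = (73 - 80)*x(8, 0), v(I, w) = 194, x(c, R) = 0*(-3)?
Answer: 194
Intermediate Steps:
x(c, R) = 0
W = 0 (W = (73 - 80)*0 = -7*0 = 0)
W - (-1)*v(193, 27) = 0 - (-1)*194 = 0 - 1*(-194) = 0 + 194 = 194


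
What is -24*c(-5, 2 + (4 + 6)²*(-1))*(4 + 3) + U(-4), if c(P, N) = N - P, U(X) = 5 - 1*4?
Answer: 15625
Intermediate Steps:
U(X) = 1 (U(X) = 5 - 4 = 1)
-24*c(-5, 2 + (4 + 6)²*(-1))*(4 + 3) + U(-4) = -24*((2 + (4 + 6)²*(-1)) - 1*(-5))*(4 + 3) + 1 = -24*((2 + 10²*(-1)) + 5)*7 + 1 = -24*((2 + 100*(-1)) + 5)*7 + 1 = -24*((2 - 100) + 5)*7 + 1 = -24*(-98 + 5)*7 + 1 = -(-2232)*7 + 1 = -24*(-651) + 1 = 15624 + 1 = 15625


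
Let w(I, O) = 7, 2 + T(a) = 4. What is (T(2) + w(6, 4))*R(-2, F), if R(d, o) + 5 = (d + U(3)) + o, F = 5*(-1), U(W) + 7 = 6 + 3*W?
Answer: -36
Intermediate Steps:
T(a) = 2 (T(a) = -2 + 4 = 2)
U(W) = -1 + 3*W (U(W) = -7 + (6 + 3*W) = -1 + 3*W)
F = -5
R(d, o) = 3 + d + o (R(d, o) = -5 + ((d + (-1 + 3*3)) + o) = -5 + ((d + (-1 + 9)) + o) = -5 + ((d + 8) + o) = -5 + ((8 + d) + o) = -5 + (8 + d + o) = 3 + d + o)
(T(2) + w(6, 4))*R(-2, F) = (2 + 7)*(3 - 2 - 5) = 9*(-4) = -36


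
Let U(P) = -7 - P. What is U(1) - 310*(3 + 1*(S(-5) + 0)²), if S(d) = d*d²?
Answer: -4844688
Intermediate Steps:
S(d) = d³
U(1) - 310*(3 + 1*(S(-5) + 0)²) = (-7 - 1*1) - 310*(3 + 1*((-5)³ + 0)²) = (-7 - 1) - 310*(3 + 1*(-125 + 0)²) = -8 - 310*(3 + 1*(-125)²) = -8 - 310*(3 + 1*15625) = -8 - 310*(3 + 15625) = -8 - 310*15628 = -8 - 4844680 = -4844688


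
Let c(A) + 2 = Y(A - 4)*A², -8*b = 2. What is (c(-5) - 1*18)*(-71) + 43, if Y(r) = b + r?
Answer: 71527/4 ≈ 17882.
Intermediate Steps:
b = -¼ (b = -⅛*2 = -¼ ≈ -0.25000)
Y(r) = -¼ + r
c(A) = -2 + A²*(-17/4 + A) (c(A) = -2 + (-¼ + (A - 4))*A² = -2 + (-¼ + (-4 + A))*A² = -2 + (-17/4 + A)*A² = -2 + A²*(-17/4 + A))
(c(-5) - 1*18)*(-71) + 43 = ((-2 + (-5)²*(-17/4 - 5)) - 1*18)*(-71) + 43 = ((-2 + 25*(-37/4)) - 18)*(-71) + 43 = ((-2 - 925/4) - 18)*(-71) + 43 = (-933/4 - 18)*(-71) + 43 = -1005/4*(-71) + 43 = 71355/4 + 43 = 71527/4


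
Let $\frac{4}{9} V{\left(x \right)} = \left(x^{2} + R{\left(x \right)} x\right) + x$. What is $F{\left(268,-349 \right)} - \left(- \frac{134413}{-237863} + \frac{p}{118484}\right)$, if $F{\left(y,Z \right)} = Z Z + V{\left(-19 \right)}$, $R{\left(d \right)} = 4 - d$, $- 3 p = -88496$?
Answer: $\frac{10279996870139657}{84548879076} \approx 1.2159 \cdot 10^{5}$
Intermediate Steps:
$p = \frac{88496}{3}$ ($p = \left(- \frac{1}{3}\right) \left(-88496\right) = \frac{88496}{3} \approx 29499.0$)
$V{\left(x \right)} = \frac{9 x}{4} + \frac{9 x^{2}}{4} + \frac{9 x \left(4 - x\right)}{4}$ ($V{\left(x \right)} = \frac{9 \left(\left(x^{2} + \left(4 - x\right) x\right) + x\right)}{4} = \frac{9 \left(\left(x^{2} + x \left(4 - x\right)\right) + x\right)}{4} = \frac{9 \left(x + x^{2} + x \left(4 - x\right)\right)}{4} = \frac{9 x}{4} + \frac{9 x^{2}}{4} + \frac{9 x \left(4 - x\right)}{4}$)
$F{\left(y,Z \right)} = - \frac{855}{4} + Z^{2}$ ($F{\left(y,Z \right)} = Z Z + \frac{45}{4} \left(-19\right) = Z^{2} - \frac{855}{4} = - \frac{855}{4} + Z^{2}$)
$F{\left(268,-349 \right)} - \left(- \frac{134413}{-237863} + \frac{p}{118484}\right) = \left(- \frac{855}{4} + \left(-349\right)^{2}\right) - \left(- \frac{134413}{-237863} + \frac{88496}{3 \cdot 118484}\right) = \left(- \frac{855}{4} + 121801\right) - \left(\left(-134413\right) \left(- \frac{1}{237863}\right) + \frac{88496}{3} \cdot \frac{1}{118484}\right) = \frac{486349}{4} - \left(\frac{134413}{237863} + \frac{22124}{88863}\right) = \frac{486349}{4} - \frac{17206823431}{21137219769} = \frac{10279996870139657}{84548879076}$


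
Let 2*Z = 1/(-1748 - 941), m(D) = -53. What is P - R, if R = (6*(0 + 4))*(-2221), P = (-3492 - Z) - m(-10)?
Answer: 268173971/5378 ≈ 49865.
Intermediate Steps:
Z = -1/5378 (Z = 1/(2*(-1748 - 941)) = (½)/(-2689) = (½)*(-1/2689) = -1/5378 ≈ -0.00018594)
P = -18494941/5378 (P = (-3492 - 1*(-1/5378)) - 1*(-53) = (-3492 + 1/5378) + 53 = -18779975/5378 + 53 = -18494941/5378 ≈ -3439.0)
R = -53304 (R = (6*4)*(-2221) = 24*(-2221) = -53304)
P - R = -18494941/5378 - 1*(-53304) = -18494941/5378 + 53304 = 268173971/5378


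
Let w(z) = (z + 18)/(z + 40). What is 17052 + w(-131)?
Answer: 1551845/91 ≈ 17053.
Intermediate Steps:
w(z) = (18 + z)/(40 + z)
17052 + w(-131) = 17052 + (18 - 131)/(40 - 131) = 17052 - 113/(-91) = 17052 - 1/91*(-113) = 17052 + 113/91 = 1551845/91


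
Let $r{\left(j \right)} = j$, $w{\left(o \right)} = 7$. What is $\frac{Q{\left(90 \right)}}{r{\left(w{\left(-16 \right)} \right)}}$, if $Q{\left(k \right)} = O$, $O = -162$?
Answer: $- \frac{162}{7} \approx -23.143$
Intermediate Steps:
$Q{\left(k \right)} = -162$
$\frac{Q{\left(90 \right)}}{r{\left(w{\left(-16 \right)} \right)}} = - \frac{162}{7}$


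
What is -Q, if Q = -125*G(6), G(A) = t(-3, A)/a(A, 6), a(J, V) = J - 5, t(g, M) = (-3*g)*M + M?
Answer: 7500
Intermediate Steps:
t(g, M) = M - 3*M*g (t(g, M) = -3*M*g + M = M - 3*M*g)
a(J, V) = -5 + J
G(A) = 10*A/(-5 + A) (G(A) = (A*(1 - 3*(-3)))/(-5 + A) = (A*(1 + 9))/(-5 + A) = (A*10)/(-5 + A) = (10*A)/(-5 + A) = 10*A/(-5 + A))
Q = -7500 (Q = -1250*6/(-5 + 6) = -1250*6/1 = -1250*6 = -125*60 = -7500)
-Q = -1*(-7500) = 7500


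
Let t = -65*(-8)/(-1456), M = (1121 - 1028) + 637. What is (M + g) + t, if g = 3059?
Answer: 53041/14 ≈ 3788.6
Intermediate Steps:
M = 730 (M = 93 + 637 = 730)
t = -5/14 (t = 520*(-1/1456) = -5/14 ≈ -0.35714)
(M + g) + t = (730 + 3059) - 5/14 = 3789 - 5/14 = 53041/14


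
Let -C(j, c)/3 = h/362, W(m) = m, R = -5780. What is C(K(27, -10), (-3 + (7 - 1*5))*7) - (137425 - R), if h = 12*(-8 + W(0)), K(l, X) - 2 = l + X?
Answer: -25919961/181 ≈ -1.4320e+5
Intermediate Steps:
K(l, X) = 2 + X + l (K(l, X) = 2 + (l + X) = 2 + (X + l) = 2 + X + l)
h = -96 (h = 12*(-8 + 0) = 12*(-8) = -96)
C(j, c) = 144/181 (C(j, c) = -(-288)/362 = -3*(-48/181) = 144/181)
C(K(27, -10), (-3 + (7 - 1*5))*7) - (137425 - R) = 144/181 - (137425 - 1*(-5780)) = 144/181 - (137425 + 5780) = 144/181 - 1*143205 = 144/181 - 143205 = -25919961/181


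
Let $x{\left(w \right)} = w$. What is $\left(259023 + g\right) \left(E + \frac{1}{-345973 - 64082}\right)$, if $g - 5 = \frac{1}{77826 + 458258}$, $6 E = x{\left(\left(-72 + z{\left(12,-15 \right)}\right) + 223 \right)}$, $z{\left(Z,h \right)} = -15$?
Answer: $\frac{430217454289500129}{73274641540} \approx 5.8713 \cdot 10^{6}$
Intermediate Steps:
$E = \frac{68}{3}$ ($E = \frac{\left(-72 - 15\right) + 223}{6} = \frac{-87 + 223}{6} = \frac{1}{6} \cdot 136 = \frac{68}{3} \approx 22.667$)
$g = \frac{2680421}{536084}$ ($g = 5 + \frac{1}{77826 + 458258} = 5 + \frac{1}{536084} = \frac{2680421}{536084} \approx 5.0$)
$\left(259023 + g\right) \left(E + \frac{1}{-345973 - 64082}\right) = \left(259023 + \frac{2680421}{536084}\right) \left(\frac{68}{3} + \frac{1}{-345973 - 64082}\right) = \frac{138860766353 \left(\frac{68}{3} + \frac{1}{-410055}\right)}{536084} = \frac{138860766353 \left(\frac{68}{3} - \frac{1}{410055}\right)}{536084} = \frac{138860766353}{536084} \cdot \frac{3098193}{136685} = \frac{430217454289500129}{73274641540}$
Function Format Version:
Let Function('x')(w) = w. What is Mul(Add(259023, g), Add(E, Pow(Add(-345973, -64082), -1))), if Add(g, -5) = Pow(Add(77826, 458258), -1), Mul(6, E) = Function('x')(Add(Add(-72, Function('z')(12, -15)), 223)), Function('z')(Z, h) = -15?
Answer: Rational(430217454289500129, 73274641540) ≈ 5.8713e+6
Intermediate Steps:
E = Rational(68, 3) (E = Mul(Rational(1, 6), Add(Add(-72, -15), 223)) = Mul(Rational(1, 6), Add(-87, 223)) = Mul(Rational(1, 6), 136) = Rational(68, 3) ≈ 22.667)
g = Rational(2680421, 536084) (g = Add(5, Pow(Add(77826, 458258), -1)) = Add(5, Pow(536084, -1)) = Add(5, Rational(1, 536084)) = Rational(2680421, 536084) ≈ 5.0000)
Mul(Add(259023, g), Add(E, Pow(Add(-345973, -64082), -1))) = Mul(Add(259023, Rational(2680421, 536084)), Add(Rational(68, 3), Pow(Add(-345973, -64082), -1))) = Mul(Rational(138860766353, 536084), Add(Rational(68, 3), Pow(-410055, -1))) = Mul(Rational(138860766353, 536084), Add(Rational(68, 3), Rational(-1, 410055))) = Mul(Rational(138860766353, 536084), Rational(3098193, 136685)) = Rational(430217454289500129, 73274641540)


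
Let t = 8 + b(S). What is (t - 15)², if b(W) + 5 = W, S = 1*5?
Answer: 49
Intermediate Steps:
S = 5
b(W) = -5 + W
t = 8 (t = 8 + (-5 + 5) = 8 + 0 = 8)
(t - 15)² = (8 - 15)² = (-7)² = 49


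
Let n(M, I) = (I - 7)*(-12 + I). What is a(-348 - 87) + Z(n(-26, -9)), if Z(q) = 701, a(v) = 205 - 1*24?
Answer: 882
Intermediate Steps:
n(M, I) = (-12 + I)*(-7 + I) (n(M, I) = (-7 + I)*(-12 + I) = (-12 + I)*(-7 + I))
a(v) = 181 (a(v) = 205 - 24 = 181)
a(-348 - 87) + Z(n(-26, -9)) = 181 + 701 = 882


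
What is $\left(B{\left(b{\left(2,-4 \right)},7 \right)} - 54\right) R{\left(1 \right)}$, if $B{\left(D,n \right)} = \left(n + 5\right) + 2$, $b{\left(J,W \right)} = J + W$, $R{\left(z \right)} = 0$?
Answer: $0$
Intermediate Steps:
$B{\left(D,n \right)} = 7 + n$ ($B{\left(D,n \right)} = \left(5 + n\right) + 2 = 7 + n$)
$\left(B{\left(b{\left(2,-4 \right)},7 \right)} - 54\right) R{\left(1 \right)} = \left(\left(7 + 7\right) - 54\right) 0 = \left(14 - 54\right) 0 = \left(-40\right) 0 = 0$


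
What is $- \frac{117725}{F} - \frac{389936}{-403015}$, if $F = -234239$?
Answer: $\frac{138783159579}{94401830585} \approx 1.4701$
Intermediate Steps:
$- \frac{117725}{F} - \frac{389936}{-403015} = - \frac{117725}{-234239} - \frac{389936}{-403015} = \left(-117725\right) \left(- \frac{1}{234239}\right) - - \frac{389936}{403015} = \frac{117725}{234239} + \frac{389936}{403015} = \frac{138783159579}{94401830585}$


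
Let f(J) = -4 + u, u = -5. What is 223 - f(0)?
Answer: 232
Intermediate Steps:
f(J) = -9 (f(J) = -4 - 5 = -9)
223 - f(0) = 223 - 1*(-9) = 223 + 9 = 232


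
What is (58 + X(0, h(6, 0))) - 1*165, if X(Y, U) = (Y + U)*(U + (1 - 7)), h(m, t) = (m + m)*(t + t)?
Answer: -107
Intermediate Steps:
h(m, t) = 4*m*t (h(m, t) = (2*m)*(2*t) = 4*m*t)
X(Y, U) = (-6 + U)*(U + Y) (X(Y, U) = (U + Y)*(U - 6) = (U + Y)*(-6 + U) = (-6 + U)*(U + Y))
(58 + X(0, h(6, 0))) - 1*165 = (58 + ((4*6*0)² - 24*6*0 - 6*0 + (4*6*0)*0)) - 1*165 = (58 + (0² - 6*0 + 0 + 0*0)) - 165 = (58 + (0 + 0 + 0 + 0)) - 165 = (58 + 0) - 165 = 58 - 165 = -107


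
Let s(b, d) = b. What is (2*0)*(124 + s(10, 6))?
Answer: 0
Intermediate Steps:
(2*0)*(124 + s(10, 6)) = (2*0)*(124 + 10) = 0*134 = 0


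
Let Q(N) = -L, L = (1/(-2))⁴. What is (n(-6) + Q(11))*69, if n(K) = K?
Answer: -6693/16 ≈ -418.31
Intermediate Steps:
L = 1/16 (L = (-½)⁴ = 1/16 ≈ 0.062500)
Q(N) = -1/16 (Q(N) = -1*1/16 = -1/16)
(n(-6) + Q(11))*69 = (-6 - 1/16)*69 = -97/16*69 = -6693/16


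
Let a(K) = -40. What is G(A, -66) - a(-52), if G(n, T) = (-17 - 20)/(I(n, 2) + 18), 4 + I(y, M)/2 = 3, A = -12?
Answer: 603/16 ≈ 37.688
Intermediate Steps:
I(y, M) = -2 (I(y, M) = -8 + 2*3 = -8 + 6 = -2)
G(n, T) = -37/16 (G(n, T) = (-17 - 20)/(-2 + 18) = -37/16)
G(A, -66) - a(-52) = -37/16 - 1*(-40) = -37/16 + 40 = 603/16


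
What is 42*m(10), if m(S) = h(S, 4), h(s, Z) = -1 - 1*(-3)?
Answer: 84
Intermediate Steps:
h(s, Z) = 2 (h(s, Z) = -1 + 3 = 2)
m(S) = 2
42*m(10) = 42*2 = 84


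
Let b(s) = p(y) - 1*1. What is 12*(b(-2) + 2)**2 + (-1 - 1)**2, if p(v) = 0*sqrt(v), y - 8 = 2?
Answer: 16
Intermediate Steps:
y = 10 (y = 8 + 2 = 10)
p(v) = 0
b(s) = -1 (b(s) = 0 - 1*1 = 0 - 1 = -1)
12*(b(-2) + 2)**2 + (-1 - 1)**2 = 12*(-1 + 2)**2 + (-1 - 1)**2 = 12*1**2 + (-2)**2 = 12*1 + 4 = 12 + 4 = 16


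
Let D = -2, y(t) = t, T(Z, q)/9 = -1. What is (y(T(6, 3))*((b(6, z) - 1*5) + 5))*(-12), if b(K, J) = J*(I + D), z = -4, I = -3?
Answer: 2160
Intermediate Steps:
T(Z, q) = -9 (T(Z, q) = 9*(-1) = -9)
b(K, J) = -5*J (b(K, J) = J*(-3 - 2) = J*(-5) = -5*J)
(y(T(6, 3))*((b(6, z) - 1*5) + 5))*(-12) = -9*((-5*(-4) - 1*5) + 5)*(-12) = -9*((20 - 5) + 5)*(-12) = -9*(15 + 5)*(-12) = -9*20*(-12) = -180*(-12) = 2160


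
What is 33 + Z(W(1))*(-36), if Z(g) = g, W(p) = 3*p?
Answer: -75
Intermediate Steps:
33 + Z(W(1))*(-36) = 33 + (3*1)*(-36) = 33 + 3*(-36) = 33 - 108 = -75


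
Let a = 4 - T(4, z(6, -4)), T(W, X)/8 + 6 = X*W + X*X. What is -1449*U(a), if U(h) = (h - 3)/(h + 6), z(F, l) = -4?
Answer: -71001/58 ≈ -1224.2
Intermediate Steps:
T(W, X) = -48 + 8*X² + 8*W*X (T(W, X) = -48 + 8*(X*W + X*X) = -48 + 8*(W*X + X²) = -48 + 8*(X² + W*X) = -48 + (8*X² + 8*W*X) = -48 + 8*X² + 8*W*X)
a = 52 (a = 4 - (-48 + 8*(-4)² + 8*4*(-4)) = 4 - (-48 + 8*16 - 128) = 4 - (-48 + 128 - 128) = 4 - 1*(-48) = 4 + 48 = 52)
U(h) = (-3 + h)/(6 + h)
-1449*U(a) = -1449*(-3 + 52)/(6 + 52) = -1449*49/58 = -71001/58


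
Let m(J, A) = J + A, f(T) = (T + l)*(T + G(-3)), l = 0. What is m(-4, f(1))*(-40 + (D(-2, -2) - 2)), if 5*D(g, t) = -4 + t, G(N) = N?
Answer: 1296/5 ≈ 259.20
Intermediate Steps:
D(g, t) = -4/5 + t/5 (D(g, t) = (-4 + t)/5 = -4/5 + t/5)
f(T) = T*(-3 + T) (f(T) = (T + 0)*(T - 3) = T*(-3 + T))
m(J, A) = A + J
m(-4, f(1))*(-40 + (D(-2, -2) - 2)) = (1*(-3 + 1) - 4)*(-40 + ((-4/5 + (1/5)*(-2)) - 2)) = (1*(-2) - 4)*(-40 + ((-4/5 - 2/5) - 2)) = (-2 - 4)*(-40 + (-6/5 - 2)) = -6*(-40 - 16/5) = -6*(-216/5) = 1296/5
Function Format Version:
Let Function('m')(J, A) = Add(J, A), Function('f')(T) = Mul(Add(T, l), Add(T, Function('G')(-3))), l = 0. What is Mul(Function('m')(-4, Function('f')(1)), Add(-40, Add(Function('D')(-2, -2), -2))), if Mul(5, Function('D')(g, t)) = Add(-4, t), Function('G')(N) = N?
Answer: Rational(1296, 5) ≈ 259.20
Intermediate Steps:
Function('D')(g, t) = Add(Rational(-4, 5), Mul(Rational(1, 5), t)) (Function('D')(g, t) = Mul(Rational(1, 5), Add(-4, t)) = Add(Rational(-4, 5), Mul(Rational(1, 5), t)))
Function('f')(T) = Mul(T, Add(-3, T)) (Function('f')(T) = Mul(Add(T, 0), Add(T, -3)) = Mul(T, Add(-3, T)))
Function('m')(J, A) = Add(A, J)
Mul(Function('m')(-4, Function('f')(1)), Add(-40, Add(Function('D')(-2, -2), -2))) = Mul(Add(Mul(1, Add(-3, 1)), -4), Add(-40, Add(Add(Rational(-4, 5), Mul(Rational(1, 5), -2)), -2))) = Mul(Add(Mul(1, -2), -4), Add(-40, Add(Add(Rational(-4, 5), Rational(-2, 5)), -2))) = Mul(Add(-2, -4), Add(-40, Add(Rational(-6, 5), -2))) = Mul(-6, Add(-40, Rational(-16, 5))) = Mul(-6, Rational(-216, 5)) = Rational(1296, 5)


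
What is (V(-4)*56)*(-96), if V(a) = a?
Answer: 21504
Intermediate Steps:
(V(-4)*56)*(-96) = -4*56*(-96) = -224*(-96) = 21504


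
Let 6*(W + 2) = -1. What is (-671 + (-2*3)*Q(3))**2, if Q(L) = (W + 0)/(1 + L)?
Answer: 7134241/16 ≈ 4.4589e+5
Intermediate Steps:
W = -13/6 (W = -2 + (1/6)*(-1) = -2 - 1/6 = -13/6 ≈ -2.1667)
Q(L) = -13/(6*(1 + L)) (Q(L) = (-13/6 + 0)/(1 + L) = -13/(6*(1 + L)))
(-671 + (-2*3)*Q(3))**2 = (-671 + (-2*3)*(-13/(6 + 6*3)))**2 = (-671 - (-78)/(6 + 18))**2 = (-671 - (-78)/24)**2 = (-671 - 6*(-13/24))**2 = (-671 + 13/4)**2 = (-2671/4)**2 = 7134241/16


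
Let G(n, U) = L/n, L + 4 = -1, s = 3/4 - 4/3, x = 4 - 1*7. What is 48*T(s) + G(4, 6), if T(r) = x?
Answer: -581/4 ≈ -145.25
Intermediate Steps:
x = -3 (x = 4 - 7 = -3)
s = -7/12 (s = 3*(1/4) - 4*1/3 = 3/4 - 4/3 = -7/12 ≈ -0.58333)
L = -5 (L = -4 - 1 = -5)
T(r) = -3
G(n, U) = -5/n
48*T(s) + G(4, 6) = 48*(-3) - 5/4 = -144 - 5*1/4 = -144 - 5/4 = -581/4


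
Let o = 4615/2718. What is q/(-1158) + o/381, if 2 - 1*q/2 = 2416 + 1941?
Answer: 1504175725/199862694 ≈ 7.5260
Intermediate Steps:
o = 4615/2718 (o = 4615*(1/2718) = 4615/2718 ≈ 1.6979)
q = -8710 (q = 4 - 2*(2416 + 1941) = 4 - 2*4357 = 4 - 8714 = -8710)
q/(-1158) + o/381 = -8710/(-1158) + (4615/2718)/381 = -8710*(-1/1158) + (4615/2718)*(1/381) = 4355/579 + 4615/1035558 = 1504175725/199862694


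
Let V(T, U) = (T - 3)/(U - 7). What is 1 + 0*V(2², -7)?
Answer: 1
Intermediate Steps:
V(T, U) = (-3 + T)/(-7 + U)
1 + 0*V(2², -7) = 1 + 0*((-3 + 2²)/(-7 - 7)) = 1 + 0*((-3 + 4)/(-14)) = 1 + 0*(-1/14*1) = 1 + 0*(-1/14) = 1 + 0 = 1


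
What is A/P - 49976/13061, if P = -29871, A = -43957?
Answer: -918710719/390145131 ≈ -2.3548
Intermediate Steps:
A/P - 49976/13061 = -43957/(-29871) - 49976/13061 = -43957*(-1/29871) - 49976*1/13061 = 43957/29871 - 49976/13061 = -918710719/390145131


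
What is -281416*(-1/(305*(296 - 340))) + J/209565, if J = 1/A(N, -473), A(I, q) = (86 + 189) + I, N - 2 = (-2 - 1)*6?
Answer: -763725524647/36420091785 ≈ -20.970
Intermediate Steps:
N = -16 (N = 2 + (-2 - 1)*6 = 2 - 3*6 = 2 - 18 = -16)
A(I, q) = 275 + I
J = 1/259 (J = 1/(275 - 16) = 1/259 ≈ 0.0038610)
-281416*(-1/(305*(296 - 340))) + J/209565 = -281416*(-1/(305*(296 - 340))) + (1/259)/209565 = -281416/((-305*(-44))) + (1/259)*(1/209565) = -281416/13420 + 1/54277335 = -281416*1/13420 + 1/54277335 = -70354/3355 + 1/54277335 = -763725524647/36420091785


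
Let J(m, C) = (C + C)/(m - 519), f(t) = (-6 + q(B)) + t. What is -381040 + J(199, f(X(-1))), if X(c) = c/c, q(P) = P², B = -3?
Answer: -15241601/40 ≈ -3.8104e+5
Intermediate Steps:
X(c) = 1
f(t) = 3 + t (f(t) = (-6 + (-3)²) + t = (-6 + 9) + t = 3 + t)
J(m, C) = 2*C/(-519 + m) (J(m, C) = (2*C)/(-519 + m) = 2*C/(-519 + m))
-381040 + J(199, f(X(-1))) = -381040 + 2*(3 + 1)/(-519 + 199) = -381040 + 2*4/(-320) = -381040 + 2*4*(-1/320) = -381040 - 1/40 = -15241601/40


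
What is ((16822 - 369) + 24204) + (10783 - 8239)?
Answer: 43201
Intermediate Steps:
((16822 - 369) + 24204) + (10783 - 8239) = (16453 + 24204) + 2544 = 40657 + 2544 = 43201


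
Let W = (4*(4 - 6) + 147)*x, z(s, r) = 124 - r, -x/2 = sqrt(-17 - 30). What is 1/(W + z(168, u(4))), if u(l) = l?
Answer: 30/911687 + 139*I*sqrt(47)/1823374 ≈ 3.2906e-5 + 0.00052262*I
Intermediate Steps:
x = -2*I*sqrt(47) (x = -2*sqrt(-17 - 30) = -2*I*sqrt(47) ≈ -13.711*I)
W = -278*I*sqrt(47) (W = (4*(4 - 6) + 147)*(-2*I*sqrt(47)) = (4*(-2) + 147)*(-2*I*sqrt(47)) = (-8 + 147)*(-2*I*sqrt(47)) = 139*(-2*I*sqrt(47)) = -278*I*sqrt(47) ≈ -1905.9*I)
1/(W + z(168, u(4))) = 1/(-278*I*sqrt(47) + (124 - 1*4)) = 1/(-278*I*sqrt(47) + (124 - 4)) = 1/(-278*I*sqrt(47) + 120) = 1/(120 - 278*I*sqrt(47))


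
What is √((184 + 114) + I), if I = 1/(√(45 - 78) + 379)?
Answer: √(6151435498694 - 143674*I*√33)/143674 ≈ 17.263 - 1.1581e-6*I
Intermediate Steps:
I = 1/(379 + I*√33) (I = 1/(√(-33) + 379) = 1/(I*√33 + 379) = 1/(379 + I*√33) ≈ 0.0026379 - 3.998e-5*I)
√((184 + 114) + I) = √((184 + 114) + (379/143674 - I*√33/143674)) = √(298 + (379/143674 - I*√33/143674)) = √(42815231/143674 - I*√33/143674)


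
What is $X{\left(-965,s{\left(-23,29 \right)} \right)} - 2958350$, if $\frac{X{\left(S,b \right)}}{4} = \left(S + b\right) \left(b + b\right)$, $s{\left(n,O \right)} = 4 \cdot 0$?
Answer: $-2958350$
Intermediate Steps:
$s{\left(n,O \right)} = 0$
$X{\left(S,b \right)} = 8 b \left(S + b\right)$ ($X{\left(S,b \right)} = 4 \left(S + b\right) \left(b + b\right) = 4 \left(S + b\right) 2 b = 4 \cdot 2 b \left(S + b\right) = 8 b \left(S + b\right)$)
$X{\left(-965,s{\left(-23,29 \right)} \right)} - 2958350 = 8 \cdot 0 \left(-965 + 0\right) - 2958350 = 8 \cdot 0 \left(-965\right) - 2958350 = 0 - 2958350 = -2958350$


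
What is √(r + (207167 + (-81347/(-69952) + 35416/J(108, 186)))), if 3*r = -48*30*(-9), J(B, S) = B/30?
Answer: √152298324692167/26232 ≈ 470.45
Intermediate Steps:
J(B, S) = B/30 (J(B, S) = B*(1/30) = B/30)
r = 4320 (r = (-48*30*(-9))/3 = (-1440*(-9))/3 = (⅓)*12960 = 4320)
√(r + (207167 + (-81347/(-69952) + 35416/J(108, 186)))) = √(4320 + (207167 + (-81347/(-69952) + 35416/(((1/30)*108))))) = √(4320 + (207167 + (-81347*(-1/69952) + 35416/(18/5)))) = √(4320 + (207167 + (81347/69952 + 35416*(5/18)))) = √(4320 + (207167 + (81347/69952 + 88540/9))) = √(4320 + (207167 + 6194282203/629568)) = √(4320 + 136619996059/629568) = √(139339729819/629568) = √152298324692167/26232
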